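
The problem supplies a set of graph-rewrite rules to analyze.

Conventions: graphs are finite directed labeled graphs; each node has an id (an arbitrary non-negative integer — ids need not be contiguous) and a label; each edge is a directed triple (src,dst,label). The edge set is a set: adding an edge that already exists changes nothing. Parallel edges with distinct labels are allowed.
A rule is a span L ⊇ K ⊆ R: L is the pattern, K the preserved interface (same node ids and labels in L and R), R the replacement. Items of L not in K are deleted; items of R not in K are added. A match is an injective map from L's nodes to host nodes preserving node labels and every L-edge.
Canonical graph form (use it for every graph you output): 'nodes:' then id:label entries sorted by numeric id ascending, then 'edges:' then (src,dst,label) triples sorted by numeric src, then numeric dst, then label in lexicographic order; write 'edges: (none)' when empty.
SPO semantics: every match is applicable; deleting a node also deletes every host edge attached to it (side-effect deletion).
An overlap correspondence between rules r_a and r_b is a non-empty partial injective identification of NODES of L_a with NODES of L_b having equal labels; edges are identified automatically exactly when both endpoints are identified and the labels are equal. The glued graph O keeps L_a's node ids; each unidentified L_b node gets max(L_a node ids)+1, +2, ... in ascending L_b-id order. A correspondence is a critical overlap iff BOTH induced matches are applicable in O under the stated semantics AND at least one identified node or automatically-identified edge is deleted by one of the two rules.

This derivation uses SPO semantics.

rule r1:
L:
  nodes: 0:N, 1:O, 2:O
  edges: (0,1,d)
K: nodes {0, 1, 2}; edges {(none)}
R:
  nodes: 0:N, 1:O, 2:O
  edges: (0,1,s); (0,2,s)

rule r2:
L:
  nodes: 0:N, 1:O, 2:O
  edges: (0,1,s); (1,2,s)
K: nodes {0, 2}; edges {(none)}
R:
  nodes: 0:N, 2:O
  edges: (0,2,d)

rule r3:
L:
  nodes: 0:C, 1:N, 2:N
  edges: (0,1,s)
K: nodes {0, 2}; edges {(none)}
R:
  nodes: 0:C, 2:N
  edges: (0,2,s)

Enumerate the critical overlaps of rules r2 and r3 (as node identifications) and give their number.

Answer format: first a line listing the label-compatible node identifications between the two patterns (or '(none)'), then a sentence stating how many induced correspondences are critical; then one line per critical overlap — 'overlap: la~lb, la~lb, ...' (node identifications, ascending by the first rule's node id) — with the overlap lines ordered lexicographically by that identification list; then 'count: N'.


label-compatible node identifications between L(r2) and L(r3): 0~1, 0~2
1 of the induced correspondences is a critical overlap of r2 and r3.
overlap: 0~1
count: 1


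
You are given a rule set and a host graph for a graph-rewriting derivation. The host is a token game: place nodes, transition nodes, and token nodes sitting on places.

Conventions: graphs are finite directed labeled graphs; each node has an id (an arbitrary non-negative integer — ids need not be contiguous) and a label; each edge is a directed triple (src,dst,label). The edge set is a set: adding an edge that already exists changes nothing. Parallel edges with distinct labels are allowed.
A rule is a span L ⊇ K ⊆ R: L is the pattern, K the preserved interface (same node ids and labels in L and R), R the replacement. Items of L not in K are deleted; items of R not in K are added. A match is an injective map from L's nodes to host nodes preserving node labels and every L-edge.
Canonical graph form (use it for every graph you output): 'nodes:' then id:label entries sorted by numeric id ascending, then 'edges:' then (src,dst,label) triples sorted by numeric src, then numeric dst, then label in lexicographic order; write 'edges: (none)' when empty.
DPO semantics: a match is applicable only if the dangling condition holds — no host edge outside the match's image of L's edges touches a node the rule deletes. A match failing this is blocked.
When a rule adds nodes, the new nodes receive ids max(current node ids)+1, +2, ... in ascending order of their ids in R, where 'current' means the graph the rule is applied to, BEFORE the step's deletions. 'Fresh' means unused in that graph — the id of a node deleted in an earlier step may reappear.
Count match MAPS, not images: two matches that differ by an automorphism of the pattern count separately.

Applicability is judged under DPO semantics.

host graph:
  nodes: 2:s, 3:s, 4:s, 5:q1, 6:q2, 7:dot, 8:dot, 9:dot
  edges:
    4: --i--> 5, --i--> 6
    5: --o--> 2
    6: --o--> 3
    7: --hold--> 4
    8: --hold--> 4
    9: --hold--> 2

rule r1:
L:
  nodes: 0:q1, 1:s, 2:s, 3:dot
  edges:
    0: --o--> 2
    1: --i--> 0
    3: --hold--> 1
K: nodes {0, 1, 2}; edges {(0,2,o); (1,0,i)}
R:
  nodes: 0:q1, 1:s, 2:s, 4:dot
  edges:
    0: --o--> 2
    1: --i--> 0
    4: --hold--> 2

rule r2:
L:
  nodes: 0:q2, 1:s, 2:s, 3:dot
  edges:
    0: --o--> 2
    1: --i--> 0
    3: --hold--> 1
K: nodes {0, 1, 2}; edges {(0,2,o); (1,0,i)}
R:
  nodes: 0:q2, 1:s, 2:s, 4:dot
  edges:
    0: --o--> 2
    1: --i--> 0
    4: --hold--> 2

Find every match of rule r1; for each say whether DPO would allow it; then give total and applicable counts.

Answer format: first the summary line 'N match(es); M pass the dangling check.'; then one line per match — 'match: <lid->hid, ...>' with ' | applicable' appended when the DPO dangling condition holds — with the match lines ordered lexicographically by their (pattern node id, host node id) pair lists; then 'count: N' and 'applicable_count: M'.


2 match(es); 2 pass the dangling check.
match: 0->5, 1->4, 2->2, 3->7 | applicable
match: 0->5, 1->4, 2->2, 3->8 | applicable
count: 2
applicable_count: 2


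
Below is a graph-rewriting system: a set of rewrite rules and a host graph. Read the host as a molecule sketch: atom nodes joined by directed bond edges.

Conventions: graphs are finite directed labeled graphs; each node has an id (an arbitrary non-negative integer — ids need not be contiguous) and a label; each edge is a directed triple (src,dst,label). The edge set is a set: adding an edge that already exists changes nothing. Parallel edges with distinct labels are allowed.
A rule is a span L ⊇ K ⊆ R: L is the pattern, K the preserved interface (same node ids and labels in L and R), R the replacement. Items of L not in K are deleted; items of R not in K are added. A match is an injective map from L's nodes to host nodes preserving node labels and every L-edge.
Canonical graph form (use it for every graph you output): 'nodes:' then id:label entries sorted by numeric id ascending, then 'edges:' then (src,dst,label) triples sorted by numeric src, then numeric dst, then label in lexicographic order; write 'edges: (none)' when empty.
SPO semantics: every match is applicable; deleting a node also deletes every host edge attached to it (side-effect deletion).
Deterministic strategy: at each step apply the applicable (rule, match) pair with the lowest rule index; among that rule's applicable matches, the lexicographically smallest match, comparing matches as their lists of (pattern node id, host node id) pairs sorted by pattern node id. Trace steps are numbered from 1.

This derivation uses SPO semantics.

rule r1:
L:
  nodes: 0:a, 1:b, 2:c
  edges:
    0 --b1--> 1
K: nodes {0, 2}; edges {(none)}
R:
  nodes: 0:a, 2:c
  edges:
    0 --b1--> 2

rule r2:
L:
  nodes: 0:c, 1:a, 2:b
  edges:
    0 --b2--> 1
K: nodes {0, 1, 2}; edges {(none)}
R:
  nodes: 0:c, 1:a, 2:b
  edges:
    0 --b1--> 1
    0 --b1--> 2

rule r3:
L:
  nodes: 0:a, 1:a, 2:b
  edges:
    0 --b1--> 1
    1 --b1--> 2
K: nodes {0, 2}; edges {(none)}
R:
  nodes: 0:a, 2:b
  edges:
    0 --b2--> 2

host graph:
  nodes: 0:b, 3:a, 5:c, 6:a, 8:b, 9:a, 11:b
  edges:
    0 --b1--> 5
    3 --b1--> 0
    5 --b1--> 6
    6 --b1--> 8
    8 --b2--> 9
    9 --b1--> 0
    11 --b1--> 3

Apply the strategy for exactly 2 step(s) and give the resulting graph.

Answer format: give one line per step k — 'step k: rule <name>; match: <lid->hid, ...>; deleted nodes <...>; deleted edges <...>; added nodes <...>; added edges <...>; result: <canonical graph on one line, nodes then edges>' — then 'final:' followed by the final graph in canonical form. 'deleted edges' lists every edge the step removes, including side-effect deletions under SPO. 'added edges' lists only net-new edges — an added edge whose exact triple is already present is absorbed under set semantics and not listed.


step 1: rule r1; match: 0->3, 1->0, 2->5; deleted nodes 0; deleted edges (0,5,b1); (3,0,b1); (9,0,b1); added nodes (none); added edges (3,5,b1); result: nodes: 3:a, 5:c, 6:a, 8:b, 9:a, 11:b edges: (3,5,b1); (5,6,b1); (6,8,b1); (8,9,b2); (11,3,b1)
step 2: rule r1; match: 0->6, 1->8, 2->5; deleted nodes 8; deleted edges (6,8,b1); (8,9,b2); added nodes (none); added edges (6,5,b1); result: nodes: 3:a, 5:c, 6:a, 9:a, 11:b edges: (3,5,b1); (5,6,b1); (6,5,b1); (11,3,b1)
final:
nodes: 3:a, 5:c, 6:a, 9:a, 11:b
edges: (3,5,b1); (5,6,b1); (6,5,b1); (11,3,b1)


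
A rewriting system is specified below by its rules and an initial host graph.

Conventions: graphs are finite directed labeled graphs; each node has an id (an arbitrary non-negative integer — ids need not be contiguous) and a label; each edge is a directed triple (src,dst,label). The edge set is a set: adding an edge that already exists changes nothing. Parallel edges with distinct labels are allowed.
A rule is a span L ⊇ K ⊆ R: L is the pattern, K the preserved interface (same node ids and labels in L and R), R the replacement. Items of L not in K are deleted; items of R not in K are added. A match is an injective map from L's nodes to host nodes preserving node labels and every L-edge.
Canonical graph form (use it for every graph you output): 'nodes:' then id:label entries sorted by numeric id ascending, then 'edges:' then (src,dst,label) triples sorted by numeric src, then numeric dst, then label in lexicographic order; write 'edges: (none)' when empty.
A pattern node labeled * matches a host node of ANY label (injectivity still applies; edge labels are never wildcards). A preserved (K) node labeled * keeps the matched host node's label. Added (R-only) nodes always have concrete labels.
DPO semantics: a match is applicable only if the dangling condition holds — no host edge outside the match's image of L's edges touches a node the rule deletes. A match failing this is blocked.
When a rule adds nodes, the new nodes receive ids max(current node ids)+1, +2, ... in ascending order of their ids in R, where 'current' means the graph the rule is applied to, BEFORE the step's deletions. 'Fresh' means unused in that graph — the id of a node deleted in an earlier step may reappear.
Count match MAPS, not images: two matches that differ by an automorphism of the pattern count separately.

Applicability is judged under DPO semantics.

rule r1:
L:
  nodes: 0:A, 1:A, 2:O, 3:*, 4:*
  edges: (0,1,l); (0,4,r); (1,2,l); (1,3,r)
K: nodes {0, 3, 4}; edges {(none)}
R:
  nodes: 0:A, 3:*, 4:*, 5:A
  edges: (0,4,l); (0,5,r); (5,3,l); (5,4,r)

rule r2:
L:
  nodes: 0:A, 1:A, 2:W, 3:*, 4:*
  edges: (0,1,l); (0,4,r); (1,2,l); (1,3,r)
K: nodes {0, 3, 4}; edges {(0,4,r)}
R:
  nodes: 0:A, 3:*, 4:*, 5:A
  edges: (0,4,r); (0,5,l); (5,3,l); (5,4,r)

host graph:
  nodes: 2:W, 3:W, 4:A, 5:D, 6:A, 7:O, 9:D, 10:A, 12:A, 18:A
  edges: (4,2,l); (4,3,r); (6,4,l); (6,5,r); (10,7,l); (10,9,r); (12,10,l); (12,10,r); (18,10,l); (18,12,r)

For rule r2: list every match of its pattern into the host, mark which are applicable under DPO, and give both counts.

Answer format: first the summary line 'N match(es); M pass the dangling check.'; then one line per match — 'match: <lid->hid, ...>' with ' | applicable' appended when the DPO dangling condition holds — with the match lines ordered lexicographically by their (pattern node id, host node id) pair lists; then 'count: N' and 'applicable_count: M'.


1 match(es); 1 pass the dangling check.
match: 0->6, 1->4, 2->2, 3->3, 4->5 | applicable
count: 1
applicable_count: 1


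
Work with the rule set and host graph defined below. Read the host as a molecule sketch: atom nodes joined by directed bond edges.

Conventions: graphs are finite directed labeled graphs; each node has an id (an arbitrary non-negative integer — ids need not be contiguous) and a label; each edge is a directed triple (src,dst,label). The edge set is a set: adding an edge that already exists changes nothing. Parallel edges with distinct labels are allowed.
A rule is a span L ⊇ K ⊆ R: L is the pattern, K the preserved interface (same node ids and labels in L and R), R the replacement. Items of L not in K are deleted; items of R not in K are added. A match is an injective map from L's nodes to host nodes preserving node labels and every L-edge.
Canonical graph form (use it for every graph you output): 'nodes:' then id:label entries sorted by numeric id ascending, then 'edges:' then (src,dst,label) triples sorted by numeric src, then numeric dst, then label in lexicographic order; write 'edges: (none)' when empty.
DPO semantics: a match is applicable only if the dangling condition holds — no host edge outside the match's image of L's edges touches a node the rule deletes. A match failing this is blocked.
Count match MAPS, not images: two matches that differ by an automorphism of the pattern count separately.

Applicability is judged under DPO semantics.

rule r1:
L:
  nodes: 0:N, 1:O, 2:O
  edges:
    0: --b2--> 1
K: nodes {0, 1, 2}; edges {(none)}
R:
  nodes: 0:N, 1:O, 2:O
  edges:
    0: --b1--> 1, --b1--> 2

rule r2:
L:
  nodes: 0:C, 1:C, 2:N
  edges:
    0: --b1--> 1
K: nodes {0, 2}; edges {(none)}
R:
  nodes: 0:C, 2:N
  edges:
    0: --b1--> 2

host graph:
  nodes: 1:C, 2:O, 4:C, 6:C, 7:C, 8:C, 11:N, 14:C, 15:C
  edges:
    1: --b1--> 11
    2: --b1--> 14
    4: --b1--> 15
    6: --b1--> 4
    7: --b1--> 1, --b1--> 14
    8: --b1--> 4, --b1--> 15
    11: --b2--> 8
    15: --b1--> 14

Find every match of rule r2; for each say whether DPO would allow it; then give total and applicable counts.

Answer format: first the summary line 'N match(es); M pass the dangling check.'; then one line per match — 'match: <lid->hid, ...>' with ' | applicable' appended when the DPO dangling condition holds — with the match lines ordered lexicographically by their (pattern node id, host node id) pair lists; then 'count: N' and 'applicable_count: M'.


7 match(es); 0 pass the dangling check.
match: 0->4, 1->15, 2->11
match: 0->6, 1->4, 2->11
match: 0->7, 1->1, 2->11
match: 0->7, 1->14, 2->11
match: 0->8, 1->4, 2->11
match: 0->8, 1->15, 2->11
match: 0->15, 1->14, 2->11
count: 7
applicable_count: 0


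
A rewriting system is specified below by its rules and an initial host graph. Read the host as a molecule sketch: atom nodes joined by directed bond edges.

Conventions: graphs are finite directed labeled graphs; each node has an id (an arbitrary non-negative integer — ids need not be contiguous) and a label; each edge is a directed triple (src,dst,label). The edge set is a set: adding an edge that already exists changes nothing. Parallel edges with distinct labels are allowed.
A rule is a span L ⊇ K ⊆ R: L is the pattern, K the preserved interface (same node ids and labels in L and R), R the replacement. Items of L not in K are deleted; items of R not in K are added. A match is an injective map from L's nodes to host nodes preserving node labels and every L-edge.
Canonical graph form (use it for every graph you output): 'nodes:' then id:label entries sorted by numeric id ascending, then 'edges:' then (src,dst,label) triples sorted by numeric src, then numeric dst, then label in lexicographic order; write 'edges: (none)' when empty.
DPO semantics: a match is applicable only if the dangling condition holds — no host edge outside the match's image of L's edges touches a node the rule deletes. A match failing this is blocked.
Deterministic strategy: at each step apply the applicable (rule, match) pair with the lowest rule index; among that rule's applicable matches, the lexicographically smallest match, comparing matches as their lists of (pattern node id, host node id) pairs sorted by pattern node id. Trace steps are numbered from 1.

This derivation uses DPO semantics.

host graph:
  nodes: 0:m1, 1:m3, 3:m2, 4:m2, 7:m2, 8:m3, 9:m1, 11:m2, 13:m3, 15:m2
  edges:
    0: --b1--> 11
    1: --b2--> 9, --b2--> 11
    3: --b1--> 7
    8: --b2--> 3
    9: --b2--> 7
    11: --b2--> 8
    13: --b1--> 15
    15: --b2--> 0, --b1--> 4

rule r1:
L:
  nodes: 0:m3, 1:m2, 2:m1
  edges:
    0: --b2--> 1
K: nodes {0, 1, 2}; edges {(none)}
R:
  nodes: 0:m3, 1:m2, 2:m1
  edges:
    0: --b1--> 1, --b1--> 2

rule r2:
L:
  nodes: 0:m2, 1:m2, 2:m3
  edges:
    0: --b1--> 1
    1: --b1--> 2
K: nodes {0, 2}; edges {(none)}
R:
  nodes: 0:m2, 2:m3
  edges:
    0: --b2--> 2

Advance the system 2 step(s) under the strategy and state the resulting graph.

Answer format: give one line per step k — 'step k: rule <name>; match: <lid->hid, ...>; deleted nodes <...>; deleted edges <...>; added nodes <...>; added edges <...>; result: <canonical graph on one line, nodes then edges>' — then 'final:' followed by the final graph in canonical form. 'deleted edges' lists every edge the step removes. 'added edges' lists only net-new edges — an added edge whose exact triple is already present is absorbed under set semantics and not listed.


step 1: rule r1; match: 0->1, 1->11, 2->0; deleted nodes (none); deleted edges (1,11,b2); added nodes (none); added edges (1,0,b1); (1,11,b1); result: nodes: 0:m1, 1:m3, 3:m2, 4:m2, 7:m2, 8:m3, 9:m1, 11:m2, 13:m3, 15:m2 edges: (0,11,b1); (1,0,b1); (1,9,b2); (1,11,b1); (3,7,b1); (8,3,b2); (9,7,b2); (11,8,b2); (13,15,b1); (15,0,b2); (15,4,b1)
step 2: rule r1; match: 0->8, 1->3, 2->0; deleted nodes (none); deleted edges (8,3,b2); added nodes (none); added edges (8,0,b1); (8,3,b1); result: nodes: 0:m1, 1:m3, 3:m2, 4:m2, 7:m2, 8:m3, 9:m1, 11:m2, 13:m3, 15:m2 edges: (0,11,b1); (1,0,b1); (1,9,b2); (1,11,b1); (3,7,b1); (8,0,b1); (8,3,b1); (9,7,b2); (11,8,b2); (13,15,b1); (15,0,b2); (15,4,b1)
final:
nodes: 0:m1, 1:m3, 3:m2, 4:m2, 7:m2, 8:m3, 9:m1, 11:m2, 13:m3, 15:m2
edges: (0,11,b1); (1,0,b1); (1,9,b2); (1,11,b1); (3,7,b1); (8,0,b1); (8,3,b1); (9,7,b2); (11,8,b2); (13,15,b1); (15,0,b2); (15,4,b1)


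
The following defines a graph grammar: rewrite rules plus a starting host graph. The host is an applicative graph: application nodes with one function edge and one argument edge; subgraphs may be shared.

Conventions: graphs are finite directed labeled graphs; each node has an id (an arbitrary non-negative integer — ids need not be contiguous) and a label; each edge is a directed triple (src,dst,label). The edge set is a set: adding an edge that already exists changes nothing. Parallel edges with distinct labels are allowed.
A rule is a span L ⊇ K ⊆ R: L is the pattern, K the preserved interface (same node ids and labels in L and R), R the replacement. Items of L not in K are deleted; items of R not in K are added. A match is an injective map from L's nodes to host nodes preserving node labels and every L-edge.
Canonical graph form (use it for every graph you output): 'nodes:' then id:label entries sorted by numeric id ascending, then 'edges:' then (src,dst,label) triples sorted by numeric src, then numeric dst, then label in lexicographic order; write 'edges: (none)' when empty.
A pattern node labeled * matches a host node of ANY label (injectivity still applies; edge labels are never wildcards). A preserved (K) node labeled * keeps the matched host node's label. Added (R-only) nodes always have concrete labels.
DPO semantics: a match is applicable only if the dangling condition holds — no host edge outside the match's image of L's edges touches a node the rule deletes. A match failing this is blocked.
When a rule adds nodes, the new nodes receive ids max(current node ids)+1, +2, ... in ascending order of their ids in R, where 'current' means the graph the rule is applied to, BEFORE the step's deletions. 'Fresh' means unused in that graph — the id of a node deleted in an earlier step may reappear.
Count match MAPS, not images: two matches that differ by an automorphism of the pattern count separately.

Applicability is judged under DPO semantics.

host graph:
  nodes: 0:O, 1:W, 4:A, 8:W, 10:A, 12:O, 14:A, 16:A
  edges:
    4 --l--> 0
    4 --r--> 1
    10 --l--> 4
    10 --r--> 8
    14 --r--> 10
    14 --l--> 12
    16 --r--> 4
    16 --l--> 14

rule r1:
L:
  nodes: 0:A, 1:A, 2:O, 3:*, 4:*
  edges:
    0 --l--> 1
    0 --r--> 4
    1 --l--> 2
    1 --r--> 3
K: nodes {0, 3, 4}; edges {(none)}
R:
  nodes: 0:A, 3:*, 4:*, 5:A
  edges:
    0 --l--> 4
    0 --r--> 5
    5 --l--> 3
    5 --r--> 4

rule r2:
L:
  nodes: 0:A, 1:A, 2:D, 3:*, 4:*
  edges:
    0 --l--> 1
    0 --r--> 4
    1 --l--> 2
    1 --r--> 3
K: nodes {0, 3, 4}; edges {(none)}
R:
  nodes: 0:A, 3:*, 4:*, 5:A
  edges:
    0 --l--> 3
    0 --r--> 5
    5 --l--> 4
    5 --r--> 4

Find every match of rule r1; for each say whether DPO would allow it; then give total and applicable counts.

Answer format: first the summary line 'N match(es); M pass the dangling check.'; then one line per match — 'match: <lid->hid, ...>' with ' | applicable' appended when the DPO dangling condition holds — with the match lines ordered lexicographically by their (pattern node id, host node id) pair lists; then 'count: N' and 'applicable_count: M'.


2 match(es); 1 pass the dangling check.
match: 0->10, 1->4, 2->0, 3->1, 4->8
match: 0->16, 1->14, 2->12, 3->10, 4->4 | applicable
count: 2
applicable_count: 1


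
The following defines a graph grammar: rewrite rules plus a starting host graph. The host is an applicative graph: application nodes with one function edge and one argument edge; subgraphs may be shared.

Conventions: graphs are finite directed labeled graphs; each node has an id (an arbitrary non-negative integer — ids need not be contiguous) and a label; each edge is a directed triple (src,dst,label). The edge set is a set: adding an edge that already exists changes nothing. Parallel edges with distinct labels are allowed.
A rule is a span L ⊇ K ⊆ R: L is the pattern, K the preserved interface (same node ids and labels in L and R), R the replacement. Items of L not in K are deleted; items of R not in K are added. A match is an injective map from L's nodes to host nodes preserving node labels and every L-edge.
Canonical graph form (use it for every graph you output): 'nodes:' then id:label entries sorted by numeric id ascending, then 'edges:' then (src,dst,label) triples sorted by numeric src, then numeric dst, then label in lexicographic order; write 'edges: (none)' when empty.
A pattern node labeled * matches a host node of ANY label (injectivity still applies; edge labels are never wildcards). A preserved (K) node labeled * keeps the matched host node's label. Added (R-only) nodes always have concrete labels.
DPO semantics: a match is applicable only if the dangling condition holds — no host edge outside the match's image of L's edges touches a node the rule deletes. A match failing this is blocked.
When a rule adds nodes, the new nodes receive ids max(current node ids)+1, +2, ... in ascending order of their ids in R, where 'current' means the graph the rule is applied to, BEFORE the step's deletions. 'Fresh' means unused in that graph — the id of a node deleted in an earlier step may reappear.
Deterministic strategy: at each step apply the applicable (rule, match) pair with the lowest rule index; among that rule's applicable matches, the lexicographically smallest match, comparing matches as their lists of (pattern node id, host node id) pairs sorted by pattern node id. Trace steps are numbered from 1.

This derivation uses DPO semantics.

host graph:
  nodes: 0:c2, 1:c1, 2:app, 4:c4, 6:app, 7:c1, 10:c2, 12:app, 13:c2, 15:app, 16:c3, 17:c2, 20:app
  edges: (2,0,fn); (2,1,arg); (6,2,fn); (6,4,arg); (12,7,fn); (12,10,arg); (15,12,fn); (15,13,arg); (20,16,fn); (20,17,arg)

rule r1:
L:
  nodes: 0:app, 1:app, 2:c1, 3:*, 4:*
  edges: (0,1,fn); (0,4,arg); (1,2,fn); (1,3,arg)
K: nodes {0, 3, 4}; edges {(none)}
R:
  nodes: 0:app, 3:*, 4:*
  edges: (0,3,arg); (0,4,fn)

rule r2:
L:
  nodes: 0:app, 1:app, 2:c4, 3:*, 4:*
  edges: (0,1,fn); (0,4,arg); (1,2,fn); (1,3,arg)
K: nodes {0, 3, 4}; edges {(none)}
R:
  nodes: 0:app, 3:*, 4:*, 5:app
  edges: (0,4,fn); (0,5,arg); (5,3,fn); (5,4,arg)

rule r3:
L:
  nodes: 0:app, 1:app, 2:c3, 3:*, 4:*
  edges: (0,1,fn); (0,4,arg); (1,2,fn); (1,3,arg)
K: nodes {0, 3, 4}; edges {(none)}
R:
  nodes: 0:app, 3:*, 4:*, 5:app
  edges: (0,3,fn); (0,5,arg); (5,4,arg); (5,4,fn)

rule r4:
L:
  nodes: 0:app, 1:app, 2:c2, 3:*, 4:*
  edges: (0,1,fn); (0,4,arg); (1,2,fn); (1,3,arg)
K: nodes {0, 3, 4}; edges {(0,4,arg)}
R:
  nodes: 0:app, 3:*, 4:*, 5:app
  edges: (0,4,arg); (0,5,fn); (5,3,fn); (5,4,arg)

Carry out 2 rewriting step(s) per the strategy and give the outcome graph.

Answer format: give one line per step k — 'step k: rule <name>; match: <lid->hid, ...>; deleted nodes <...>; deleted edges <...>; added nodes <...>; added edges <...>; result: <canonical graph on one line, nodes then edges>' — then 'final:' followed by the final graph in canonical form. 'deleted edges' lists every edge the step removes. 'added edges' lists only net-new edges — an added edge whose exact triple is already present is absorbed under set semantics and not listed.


step 1: rule r1; match: 0->15, 1->12, 2->7, 3->10, 4->13; deleted nodes 7, 12; deleted edges (12,7,fn); (12,10,arg); (15,12,fn); (15,13,arg); added nodes (none); added edges (15,10,arg); (15,13,fn); result: nodes: 0:c2, 1:c1, 2:app, 4:c4, 6:app, 10:c2, 13:c2, 15:app, 16:c3, 17:c2, 20:app edges: (2,0,fn); (2,1,arg); (6,2,fn); (6,4,arg); (15,10,arg); (15,13,fn); (20,16,fn); (20,17,arg)
step 2: rule r4; match: 0->6, 1->2, 2->0, 3->1, 4->4; deleted nodes 0, 2; deleted edges (2,0,fn); (2,1,arg); (6,2,fn); added nodes 21; added edges (6,21,fn); (21,1,fn); (21,4,arg); result: nodes: 1:c1, 4:c4, 6:app, 10:c2, 13:c2, 15:app, 16:c3, 17:c2, 20:app, 21:app edges: (6,4,arg); (6,21,fn); (15,10,arg); (15,13,fn); (20,16,fn); (20,17,arg); (21,1,fn); (21,4,arg)
final:
nodes: 1:c1, 4:c4, 6:app, 10:c2, 13:c2, 15:app, 16:c3, 17:c2, 20:app, 21:app
edges: (6,4,arg); (6,21,fn); (15,10,arg); (15,13,fn); (20,16,fn); (20,17,arg); (21,1,fn); (21,4,arg)


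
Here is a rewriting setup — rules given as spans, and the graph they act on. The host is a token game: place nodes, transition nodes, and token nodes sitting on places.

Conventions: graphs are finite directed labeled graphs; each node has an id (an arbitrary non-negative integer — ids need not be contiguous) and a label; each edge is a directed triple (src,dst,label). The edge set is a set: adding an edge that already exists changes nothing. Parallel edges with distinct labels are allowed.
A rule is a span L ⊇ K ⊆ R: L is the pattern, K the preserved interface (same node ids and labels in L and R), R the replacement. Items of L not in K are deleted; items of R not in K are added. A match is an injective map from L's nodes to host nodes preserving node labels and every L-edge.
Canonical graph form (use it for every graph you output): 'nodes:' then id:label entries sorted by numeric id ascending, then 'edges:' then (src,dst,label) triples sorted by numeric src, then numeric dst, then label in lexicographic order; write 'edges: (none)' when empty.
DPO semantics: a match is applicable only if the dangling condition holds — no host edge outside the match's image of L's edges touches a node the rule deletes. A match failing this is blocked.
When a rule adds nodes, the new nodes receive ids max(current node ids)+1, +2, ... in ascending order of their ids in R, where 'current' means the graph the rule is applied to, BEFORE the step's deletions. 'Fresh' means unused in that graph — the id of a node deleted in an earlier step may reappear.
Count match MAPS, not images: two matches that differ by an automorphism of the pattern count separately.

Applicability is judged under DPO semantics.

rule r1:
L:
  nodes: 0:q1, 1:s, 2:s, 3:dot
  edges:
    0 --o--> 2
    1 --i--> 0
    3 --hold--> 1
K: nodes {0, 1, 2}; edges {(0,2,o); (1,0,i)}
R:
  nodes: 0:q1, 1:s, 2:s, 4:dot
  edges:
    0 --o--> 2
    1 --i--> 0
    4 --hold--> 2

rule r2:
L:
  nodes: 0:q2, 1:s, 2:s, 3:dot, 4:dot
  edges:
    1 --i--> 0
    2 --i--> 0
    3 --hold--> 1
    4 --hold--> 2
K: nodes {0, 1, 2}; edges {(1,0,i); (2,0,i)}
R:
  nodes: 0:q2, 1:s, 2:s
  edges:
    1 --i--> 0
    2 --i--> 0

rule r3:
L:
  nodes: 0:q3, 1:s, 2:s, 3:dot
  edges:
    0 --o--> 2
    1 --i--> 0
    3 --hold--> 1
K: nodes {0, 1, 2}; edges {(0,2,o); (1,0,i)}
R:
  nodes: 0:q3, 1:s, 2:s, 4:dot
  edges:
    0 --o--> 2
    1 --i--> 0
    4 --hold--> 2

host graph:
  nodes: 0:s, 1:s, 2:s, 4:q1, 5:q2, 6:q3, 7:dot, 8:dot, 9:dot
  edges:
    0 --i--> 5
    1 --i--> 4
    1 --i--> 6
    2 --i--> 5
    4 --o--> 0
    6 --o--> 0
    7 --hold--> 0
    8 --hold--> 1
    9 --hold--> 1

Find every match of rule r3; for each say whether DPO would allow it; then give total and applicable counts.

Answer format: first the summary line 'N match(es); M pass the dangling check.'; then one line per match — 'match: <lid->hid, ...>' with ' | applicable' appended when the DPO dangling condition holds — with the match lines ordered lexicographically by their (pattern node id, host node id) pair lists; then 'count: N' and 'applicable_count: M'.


2 match(es); 2 pass the dangling check.
match: 0->6, 1->1, 2->0, 3->8 | applicable
match: 0->6, 1->1, 2->0, 3->9 | applicable
count: 2
applicable_count: 2


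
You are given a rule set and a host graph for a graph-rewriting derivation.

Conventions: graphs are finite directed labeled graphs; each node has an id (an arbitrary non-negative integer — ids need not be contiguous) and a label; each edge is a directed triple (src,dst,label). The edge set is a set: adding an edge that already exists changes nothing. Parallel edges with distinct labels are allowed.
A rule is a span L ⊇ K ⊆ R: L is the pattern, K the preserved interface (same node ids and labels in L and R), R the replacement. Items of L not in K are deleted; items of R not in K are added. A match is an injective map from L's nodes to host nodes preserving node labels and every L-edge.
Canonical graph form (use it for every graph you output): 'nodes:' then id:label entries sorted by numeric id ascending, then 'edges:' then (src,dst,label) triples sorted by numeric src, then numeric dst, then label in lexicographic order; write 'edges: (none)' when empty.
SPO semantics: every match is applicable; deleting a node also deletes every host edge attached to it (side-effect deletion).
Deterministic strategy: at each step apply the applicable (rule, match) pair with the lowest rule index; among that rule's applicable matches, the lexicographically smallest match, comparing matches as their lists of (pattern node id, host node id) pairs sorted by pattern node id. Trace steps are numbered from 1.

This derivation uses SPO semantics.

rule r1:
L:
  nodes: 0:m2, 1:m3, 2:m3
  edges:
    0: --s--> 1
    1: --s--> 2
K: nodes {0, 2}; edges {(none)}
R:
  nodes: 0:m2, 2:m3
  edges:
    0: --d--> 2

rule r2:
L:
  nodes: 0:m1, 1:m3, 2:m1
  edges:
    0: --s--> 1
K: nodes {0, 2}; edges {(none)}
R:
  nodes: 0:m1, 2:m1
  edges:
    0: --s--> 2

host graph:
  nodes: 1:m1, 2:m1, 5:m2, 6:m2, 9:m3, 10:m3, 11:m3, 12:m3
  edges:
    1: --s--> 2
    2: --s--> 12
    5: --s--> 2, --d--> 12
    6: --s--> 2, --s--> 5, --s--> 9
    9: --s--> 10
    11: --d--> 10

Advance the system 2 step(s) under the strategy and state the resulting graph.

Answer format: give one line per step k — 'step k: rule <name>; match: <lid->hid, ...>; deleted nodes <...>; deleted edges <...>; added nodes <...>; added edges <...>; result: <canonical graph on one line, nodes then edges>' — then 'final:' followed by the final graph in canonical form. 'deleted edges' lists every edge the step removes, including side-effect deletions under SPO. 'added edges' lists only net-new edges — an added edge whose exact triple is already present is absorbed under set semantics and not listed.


step 1: rule r1; match: 0->6, 1->9, 2->10; deleted nodes 9; deleted edges (6,9,s); (9,10,s); added nodes (none); added edges (6,10,d); result: nodes: 1:m1, 2:m1, 5:m2, 6:m2, 10:m3, 11:m3, 12:m3 edges: (1,2,s); (2,12,s); (5,2,s); (5,12,d); (6,2,s); (6,5,s); (6,10,d); (11,10,d)
step 2: rule r2; match: 0->2, 1->12, 2->1; deleted nodes 12; deleted edges (2,12,s); (5,12,d); added nodes (none); added edges (2,1,s); result: nodes: 1:m1, 2:m1, 5:m2, 6:m2, 10:m3, 11:m3 edges: (1,2,s); (2,1,s); (5,2,s); (6,2,s); (6,5,s); (6,10,d); (11,10,d)
final:
nodes: 1:m1, 2:m1, 5:m2, 6:m2, 10:m3, 11:m3
edges: (1,2,s); (2,1,s); (5,2,s); (6,2,s); (6,5,s); (6,10,d); (11,10,d)


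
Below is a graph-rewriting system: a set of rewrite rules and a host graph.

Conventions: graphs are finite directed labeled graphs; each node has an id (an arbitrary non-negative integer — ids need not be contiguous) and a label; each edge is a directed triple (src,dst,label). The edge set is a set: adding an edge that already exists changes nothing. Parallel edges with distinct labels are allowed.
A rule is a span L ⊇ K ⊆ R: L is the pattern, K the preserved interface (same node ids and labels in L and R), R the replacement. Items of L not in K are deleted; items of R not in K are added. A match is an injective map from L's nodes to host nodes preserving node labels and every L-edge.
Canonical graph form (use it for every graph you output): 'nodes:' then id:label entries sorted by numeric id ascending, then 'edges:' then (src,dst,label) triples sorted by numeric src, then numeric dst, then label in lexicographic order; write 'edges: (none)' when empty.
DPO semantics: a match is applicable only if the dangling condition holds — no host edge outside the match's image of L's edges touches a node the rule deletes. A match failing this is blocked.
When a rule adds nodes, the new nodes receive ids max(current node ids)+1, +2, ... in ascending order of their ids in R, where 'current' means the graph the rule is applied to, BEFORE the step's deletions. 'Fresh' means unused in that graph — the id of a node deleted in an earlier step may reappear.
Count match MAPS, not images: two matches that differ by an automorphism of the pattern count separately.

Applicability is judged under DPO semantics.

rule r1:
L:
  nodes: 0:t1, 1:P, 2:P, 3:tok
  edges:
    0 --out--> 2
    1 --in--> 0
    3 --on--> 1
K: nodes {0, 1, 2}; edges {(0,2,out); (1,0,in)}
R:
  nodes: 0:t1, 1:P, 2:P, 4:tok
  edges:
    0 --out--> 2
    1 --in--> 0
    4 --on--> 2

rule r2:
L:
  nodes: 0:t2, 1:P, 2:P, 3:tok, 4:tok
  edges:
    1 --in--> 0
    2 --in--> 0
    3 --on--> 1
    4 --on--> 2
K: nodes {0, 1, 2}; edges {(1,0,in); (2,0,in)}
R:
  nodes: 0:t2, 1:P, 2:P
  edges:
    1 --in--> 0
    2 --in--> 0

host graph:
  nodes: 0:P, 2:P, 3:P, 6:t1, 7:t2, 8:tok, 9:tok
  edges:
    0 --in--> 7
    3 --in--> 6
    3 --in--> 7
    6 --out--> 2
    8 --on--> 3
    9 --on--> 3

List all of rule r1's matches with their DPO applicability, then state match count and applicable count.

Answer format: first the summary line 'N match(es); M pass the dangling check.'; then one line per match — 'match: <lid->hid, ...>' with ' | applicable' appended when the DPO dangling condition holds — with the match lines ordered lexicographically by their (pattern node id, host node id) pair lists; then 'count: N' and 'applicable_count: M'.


2 match(es); 2 pass the dangling check.
match: 0->6, 1->3, 2->2, 3->8 | applicable
match: 0->6, 1->3, 2->2, 3->9 | applicable
count: 2
applicable_count: 2


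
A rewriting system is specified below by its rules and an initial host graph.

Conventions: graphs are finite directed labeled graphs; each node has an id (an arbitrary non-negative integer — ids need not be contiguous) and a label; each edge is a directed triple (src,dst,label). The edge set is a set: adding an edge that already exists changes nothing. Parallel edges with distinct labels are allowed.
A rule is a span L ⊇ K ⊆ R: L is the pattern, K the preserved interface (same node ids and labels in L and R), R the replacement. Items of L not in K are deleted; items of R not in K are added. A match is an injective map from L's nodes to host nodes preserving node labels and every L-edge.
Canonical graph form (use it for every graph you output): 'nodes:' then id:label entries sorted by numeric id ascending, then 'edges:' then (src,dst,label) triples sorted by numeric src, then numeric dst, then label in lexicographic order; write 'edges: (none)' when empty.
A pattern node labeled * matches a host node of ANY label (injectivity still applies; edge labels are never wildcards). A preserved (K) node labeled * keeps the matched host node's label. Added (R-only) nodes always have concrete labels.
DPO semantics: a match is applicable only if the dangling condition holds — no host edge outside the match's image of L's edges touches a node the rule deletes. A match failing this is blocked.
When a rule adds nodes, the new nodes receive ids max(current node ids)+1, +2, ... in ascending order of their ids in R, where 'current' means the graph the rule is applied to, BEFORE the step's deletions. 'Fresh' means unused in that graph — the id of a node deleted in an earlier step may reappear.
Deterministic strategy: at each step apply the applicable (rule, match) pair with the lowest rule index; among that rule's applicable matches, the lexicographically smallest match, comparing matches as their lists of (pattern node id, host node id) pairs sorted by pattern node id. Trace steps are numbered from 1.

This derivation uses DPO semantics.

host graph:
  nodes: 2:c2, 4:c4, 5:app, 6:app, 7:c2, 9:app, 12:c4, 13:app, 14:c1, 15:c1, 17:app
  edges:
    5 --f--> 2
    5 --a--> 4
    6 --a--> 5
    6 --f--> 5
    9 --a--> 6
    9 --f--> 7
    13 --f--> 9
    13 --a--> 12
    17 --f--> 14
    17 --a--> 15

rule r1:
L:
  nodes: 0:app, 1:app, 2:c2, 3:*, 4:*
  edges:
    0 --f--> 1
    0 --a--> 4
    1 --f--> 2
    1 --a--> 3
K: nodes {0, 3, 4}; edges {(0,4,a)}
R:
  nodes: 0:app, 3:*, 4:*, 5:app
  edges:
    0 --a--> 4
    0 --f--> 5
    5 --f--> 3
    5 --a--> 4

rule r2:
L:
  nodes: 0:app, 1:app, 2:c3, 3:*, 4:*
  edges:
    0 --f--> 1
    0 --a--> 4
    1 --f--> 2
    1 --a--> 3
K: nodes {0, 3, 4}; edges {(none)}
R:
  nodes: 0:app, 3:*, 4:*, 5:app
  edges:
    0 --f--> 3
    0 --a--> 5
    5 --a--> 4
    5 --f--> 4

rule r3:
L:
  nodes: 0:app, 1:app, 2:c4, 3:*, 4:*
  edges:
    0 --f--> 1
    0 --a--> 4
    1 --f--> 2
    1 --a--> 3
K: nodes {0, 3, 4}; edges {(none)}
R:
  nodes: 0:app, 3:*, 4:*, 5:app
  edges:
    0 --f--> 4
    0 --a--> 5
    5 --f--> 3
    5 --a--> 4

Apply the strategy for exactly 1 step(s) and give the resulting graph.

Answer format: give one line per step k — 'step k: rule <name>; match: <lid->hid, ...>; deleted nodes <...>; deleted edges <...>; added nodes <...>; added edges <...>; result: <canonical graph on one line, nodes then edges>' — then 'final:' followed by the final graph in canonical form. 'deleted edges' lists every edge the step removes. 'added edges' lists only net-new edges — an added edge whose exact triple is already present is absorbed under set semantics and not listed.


step 1: rule r1; match: 0->13, 1->9, 2->7, 3->6, 4->12; deleted nodes 7, 9; deleted edges (9,6,a); (9,7,f); (13,9,f); added nodes 18; added edges (13,18,f); (18,6,f); (18,12,a); result: nodes: 2:c2, 4:c4, 5:app, 6:app, 12:c4, 13:app, 14:c1, 15:c1, 17:app, 18:app edges: (5,2,f); (5,4,a); (6,5,a); (6,5,f); (13,12,a); (13,18,f); (17,14,f); (17,15,a); (18,6,f); (18,12,a)
final:
nodes: 2:c2, 4:c4, 5:app, 6:app, 12:c4, 13:app, 14:c1, 15:c1, 17:app, 18:app
edges: (5,2,f); (5,4,a); (6,5,a); (6,5,f); (13,12,a); (13,18,f); (17,14,f); (17,15,a); (18,6,f); (18,12,a)


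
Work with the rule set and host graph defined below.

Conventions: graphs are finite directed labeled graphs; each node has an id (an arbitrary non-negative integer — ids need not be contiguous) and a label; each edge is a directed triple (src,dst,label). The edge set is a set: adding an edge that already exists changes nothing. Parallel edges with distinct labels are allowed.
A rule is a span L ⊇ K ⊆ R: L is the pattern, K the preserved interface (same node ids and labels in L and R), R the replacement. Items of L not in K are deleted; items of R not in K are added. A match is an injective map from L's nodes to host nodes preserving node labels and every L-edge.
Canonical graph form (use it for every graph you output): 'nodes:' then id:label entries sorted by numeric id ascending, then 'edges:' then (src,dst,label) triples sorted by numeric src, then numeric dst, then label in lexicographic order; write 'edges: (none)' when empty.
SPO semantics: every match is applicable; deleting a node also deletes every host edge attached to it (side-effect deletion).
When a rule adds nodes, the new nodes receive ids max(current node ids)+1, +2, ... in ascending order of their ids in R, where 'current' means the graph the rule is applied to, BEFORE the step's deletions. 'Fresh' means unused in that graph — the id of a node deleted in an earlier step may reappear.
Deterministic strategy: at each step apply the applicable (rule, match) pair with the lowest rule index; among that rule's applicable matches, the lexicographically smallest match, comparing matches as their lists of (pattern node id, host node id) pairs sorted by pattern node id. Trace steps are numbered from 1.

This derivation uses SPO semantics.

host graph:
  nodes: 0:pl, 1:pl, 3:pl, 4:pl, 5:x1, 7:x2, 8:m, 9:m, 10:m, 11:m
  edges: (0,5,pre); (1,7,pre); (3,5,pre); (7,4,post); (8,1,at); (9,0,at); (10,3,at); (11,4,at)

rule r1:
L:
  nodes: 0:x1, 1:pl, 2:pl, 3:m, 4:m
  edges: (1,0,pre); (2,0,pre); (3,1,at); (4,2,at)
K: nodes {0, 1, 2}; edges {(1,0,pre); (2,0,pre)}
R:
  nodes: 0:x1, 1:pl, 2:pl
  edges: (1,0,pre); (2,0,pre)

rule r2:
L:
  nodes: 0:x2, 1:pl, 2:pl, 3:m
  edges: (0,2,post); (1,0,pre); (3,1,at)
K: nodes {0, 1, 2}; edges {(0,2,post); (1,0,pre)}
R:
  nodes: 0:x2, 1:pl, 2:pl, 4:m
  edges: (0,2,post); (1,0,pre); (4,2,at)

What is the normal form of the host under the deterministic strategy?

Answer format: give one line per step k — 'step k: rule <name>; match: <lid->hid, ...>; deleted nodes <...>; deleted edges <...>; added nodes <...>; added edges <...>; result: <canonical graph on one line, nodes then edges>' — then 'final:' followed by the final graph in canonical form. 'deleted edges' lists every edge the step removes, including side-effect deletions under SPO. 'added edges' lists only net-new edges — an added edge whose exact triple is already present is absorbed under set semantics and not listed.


step 1: rule r1; match: 0->5, 1->0, 2->3, 3->9, 4->10; deleted nodes 9, 10; deleted edges (9,0,at); (10,3,at); added nodes (none); added edges (none); result: nodes: 0:pl, 1:pl, 3:pl, 4:pl, 5:x1, 7:x2, 8:m, 11:m edges: (0,5,pre); (1,7,pre); (3,5,pre); (7,4,post); (8,1,at); (11,4,at)
step 2: rule r2; match: 0->7, 1->1, 2->4, 3->8; deleted nodes 8; deleted edges (8,1,at); added nodes 12; added edges (12,4,at); result: nodes: 0:pl, 1:pl, 3:pl, 4:pl, 5:x1, 7:x2, 11:m, 12:m edges: (0,5,pre); (1,7,pre); (3,5,pre); (7,4,post); (11,4,at); (12,4,at)
final:
nodes: 0:pl, 1:pl, 3:pl, 4:pl, 5:x1, 7:x2, 11:m, 12:m
edges: (0,5,pre); (1,7,pre); (3,5,pre); (7,4,post); (11,4,at); (12,4,at)
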